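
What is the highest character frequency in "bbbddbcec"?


Input: bbbddbcec
Character counts:
  'b': 4
  'c': 2
  'd': 2
  'e': 1
Maximum frequency: 4

4


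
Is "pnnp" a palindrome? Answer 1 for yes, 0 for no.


Input: pnnp
Reversed: pnnp
  Compare pos 0 ('p') with pos 3 ('p'): match
  Compare pos 1 ('n') with pos 2 ('n'): match
Result: palindrome

1


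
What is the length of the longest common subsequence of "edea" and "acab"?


LCS of "edea" and "acab"
DP table:
           a    c    a    b
      0    0    0    0    0
  e   0    0    0    0    0
  d   0    0    0    0    0
  e   0    0    0    0    0
  a   0    1    1    1    1
LCS length = dp[4][4] = 1

1


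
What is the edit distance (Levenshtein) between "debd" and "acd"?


Computing edit distance: "debd" -> "acd"
DP table:
           a    c    d
      0    1    2    3
  d   1    1    2    2
  e   2    2    2    3
  b   3    3    3    3
  d   4    4    4    3
Edit distance = dp[4][3] = 3

3


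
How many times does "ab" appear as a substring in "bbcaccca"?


Searching for "ab" in "bbcaccca"
Scanning each position:
  Position 0: "bb" => no
  Position 1: "bc" => no
  Position 2: "ca" => no
  Position 3: "ac" => no
  Position 4: "cc" => no
  Position 5: "cc" => no
  Position 6: "ca" => no
Total occurrences: 0

0


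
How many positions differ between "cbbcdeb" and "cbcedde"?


Comparing "cbbcdeb" and "cbcedde" position by position:
  Position 0: 'c' vs 'c' => same
  Position 1: 'b' vs 'b' => same
  Position 2: 'b' vs 'c' => DIFFER
  Position 3: 'c' vs 'e' => DIFFER
  Position 4: 'd' vs 'd' => same
  Position 5: 'e' vs 'd' => DIFFER
  Position 6: 'b' vs 'e' => DIFFER
Positions that differ: 4

4


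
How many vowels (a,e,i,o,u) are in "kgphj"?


Input: kgphj
Checking each character:
  'k' at position 0: consonant
  'g' at position 1: consonant
  'p' at position 2: consonant
  'h' at position 3: consonant
  'j' at position 4: consonant
Total vowels: 0

0


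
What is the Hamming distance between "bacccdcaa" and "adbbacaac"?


Comparing "bacccdcaa" and "adbbacaac" position by position:
  Position 0: 'b' vs 'a' => differ
  Position 1: 'a' vs 'd' => differ
  Position 2: 'c' vs 'b' => differ
  Position 3: 'c' vs 'b' => differ
  Position 4: 'c' vs 'a' => differ
  Position 5: 'd' vs 'c' => differ
  Position 6: 'c' vs 'a' => differ
  Position 7: 'a' vs 'a' => same
  Position 8: 'a' vs 'c' => differ
Total differences (Hamming distance): 8

8


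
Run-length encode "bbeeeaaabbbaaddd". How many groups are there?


Input: bbeeeaaabbbaaddd
Scanning for consecutive runs:
  Group 1: 'b' x 2 (positions 0-1)
  Group 2: 'e' x 3 (positions 2-4)
  Group 3: 'a' x 3 (positions 5-7)
  Group 4: 'b' x 3 (positions 8-10)
  Group 5: 'a' x 2 (positions 11-12)
  Group 6: 'd' x 3 (positions 13-15)
Total groups: 6

6


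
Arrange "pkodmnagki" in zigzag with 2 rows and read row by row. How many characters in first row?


Zigzag "pkodmnagki" into 2 rows:
Placing characters:
  'p' => row 0
  'k' => row 1
  'o' => row 0
  'd' => row 1
  'm' => row 0
  'n' => row 1
  'a' => row 0
  'g' => row 1
  'k' => row 0
  'i' => row 1
Rows:
  Row 0: "pomak"
  Row 1: "kdngi"
First row length: 5

5


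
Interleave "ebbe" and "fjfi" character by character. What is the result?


Interleaving "ebbe" and "fjfi":
  Position 0: 'e' from first, 'f' from second => "ef"
  Position 1: 'b' from first, 'j' from second => "bj"
  Position 2: 'b' from first, 'f' from second => "bf"
  Position 3: 'e' from first, 'i' from second => "ei"
Result: efbjbfei

efbjbfei


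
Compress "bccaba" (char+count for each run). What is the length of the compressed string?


Input: bccaba
Runs:
  'b' x 1 => "b1"
  'c' x 2 => "c2"
  'a' x 1 => "a1"
  'b' x 1 => "b1"
  'a' x 1 => "a1"
Compressed: "b1c2a1b1a1"
Compressed length: 10

10


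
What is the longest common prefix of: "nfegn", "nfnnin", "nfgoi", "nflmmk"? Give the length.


Words: nfegn, nfnnin, nfgoi, nflmmk
  Position 0: all 'n' => match
  Position 1: all 'f' => match
  Position 2: ('e', 'n', 'g', 'l') => mismatch, stop
LCP = "nf" (length 2)

2


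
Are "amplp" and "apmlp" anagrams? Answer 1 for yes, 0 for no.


Strings: "amplp", "apmlp"
Sorted first:  almpp
Sorted second: almpp
Sorted forms match => anagrams

1


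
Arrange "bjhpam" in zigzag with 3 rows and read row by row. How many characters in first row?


Zigzag "bjhpam" into 3 rows:
Placing characters:
  'b' => row 0
  'j' => row 1
  'h' => row 2
  'p' => row 1
  'a' => row 0
  'm' => row 1
Rows:
  Row 0: "ba"
  Row 1: "jpm"
  Row 2: "h"
First row length: 2

2


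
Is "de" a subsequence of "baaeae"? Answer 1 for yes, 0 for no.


Check if "de" is a subsequence of "baaeae"
Greedy scan:
  Position 0 ('b'): no match needed
  Position 1 ('a'): no match needed
  Position 2 ('a'): no match needed
  Position 3 ('e'): no match needed
  Position 4 ('a'): no match needed
  Position 5 ('e'): no match needed
Only matched 0/2 characters => not a subsequence

0


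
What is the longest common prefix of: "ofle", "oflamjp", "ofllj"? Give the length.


Words: ofle, oflamjp, ofllj
  Position 0: all 'o' => match
  Position 1: all 'f' => match
  Position 2: all 'l' => match
  Position 3: ('e', 'a', 'l') => mismatch, stop
LCP = "ofl" (length 3)

3


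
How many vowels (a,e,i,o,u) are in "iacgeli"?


Input: iacgeli
Checking each character:
  'i' at position 0: vowel (running total: 1)
  'a' at position 1: vowel (running total: 2)
  'c' at position 2: consonant
  'g' at position 3: consonant
  'e' at position 4: vowel (running total: 3)
  'l' at position 5: consonant
  'i' at position 6: vowel (running total: 4)
Total vowels: 4

4


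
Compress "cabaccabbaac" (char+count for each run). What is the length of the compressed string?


Input: cabaccabbaac
Runs:
  'c' x 1 => "c1"
  'a' x 1 => "a1"
  'b' x 1 => "b1"
  'a' x 1 => "a1"
  'c' x 2 => "c2"
  'a' x 1 => "a1"
  'b' x 2 => "b2"
  'a' x 2 => "a2"
  'c' x 1 => "c1"
Compressed: "c1a1b1a1c2a1b2a2c1"
Compressed length: 18

18


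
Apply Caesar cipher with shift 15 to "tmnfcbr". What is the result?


Caesar cipher: shift "tmnfcbr" by 15
  't' (pos 19) + 15 = pos 8 = 'i'
  'm' (pos 12) + 15 = pos 1 = 'b'
  'n' (pos 13) + 15 = pos 2 = 'c'
  'f' (pos 5) + 15 = pos 20 = 'u'
  'c' (pos 2) + 15 = pos 17 = 'r'
  'b' (pos 1) + 15 = pos 16 = 'q'
  'r' (pos 17) + 15 = pos 6 = 'g'
Result: ibcurqg

ibcurqg


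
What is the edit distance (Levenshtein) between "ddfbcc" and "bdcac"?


Computing edit distance: "ddfbcc" -> "bdcac"
DP table:
           b    d    c    a    c
      0    1    2    3    4    5
  d   1    1    1    2    3    4
  d   2    2    1    2    3    4
  f   3    3    2    2    3    4
  b   4    3    3    3    3    4
  c   5    4    4    3    4    3
  c   6    5    5    4    4    4
Edit distance = dp[6][5] = 4

4


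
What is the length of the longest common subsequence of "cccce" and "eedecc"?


LCS of "cccce" and "eedecc"
DP table:
           e    e    d    e    c    c
      0    0    0    0    0    0    0
  c   0    0    0    0    0    1    1
  c   0    0    0    0    0    1    2
  c   0    0    0    0    0    1    2
  c   0    0    0    0    0    1    2
  e   0    1    1    1    1    1    2
LCS length = dp[5][6] = 2

2


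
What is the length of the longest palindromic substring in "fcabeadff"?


Input: "fcabeadff"
Checking substrings for palindromes:
  [7:9] "ff" (len 2) => palindrome
Longest palindromic substring: "ff" with length 2

2


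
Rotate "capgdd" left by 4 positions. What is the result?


Input: "capgdd", rotate left by 4
First 4 characters: "capg"
Remaining characters: "dd"
Concatenate remaining + first: "dd" + "capg" = "ddcapg"

ddcapg


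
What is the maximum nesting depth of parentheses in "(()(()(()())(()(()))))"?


Input: "(()(()(()())(()(()))))"
Tracking depth:
  Position 0 '(': depth becomes 1
  Position 1 '(': depth becomes 2
  Position 2 ')': depth becomes 1
  Position 3 '(': depth becomes 2
  Position 4 '(': depth becomes 3
  Position 5 ')': depth becomes 2
  Position 6 '(': depth becomes 3
  Position 7 '(': depth becomes 4
  Position 8 ')': depth becomes 3
  Position 9 '(': depth becomes 4
  Position 10 ')': depth becomes 3
  Position 11 ')': depth becomes 2
  Position 12 '(': depth becomes 3
  Position 13 '(': depth becomes 4
  Position 14 ')': depth becomes 3
  Position 15 '(': depth becomes 4
  Position 16 '(': depth becomes 5
  Position 17 ')': depth becomes 4
  Position 18 ')': depth becomes 3
  Position 19 ')': depth becomes 2
  Position 20 ')': depth becomes 1
  Position 21 ')': depth becomes 0
Maximum depth reached: 5

5


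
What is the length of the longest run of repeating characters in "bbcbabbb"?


Input: "bbcbabbb"
Scanning for longest run:
  Position 1 ('b'): continues run of 'b', length=2
  Position 2 ('c'): new char, reset run to 1
  Position 3 ('b'): new char, reset run to 1
  Position 4 ('a'): new char, reset run to 1
  Position 5 ('b'): new char, reset run to 1
  Position 6 ('b'): continues run of 'b', length=2
  Position 7 ('b'): continues run of 'b', length=3
Longest run: 'b' with length 3

3


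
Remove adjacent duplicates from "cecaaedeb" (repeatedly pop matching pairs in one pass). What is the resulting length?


Input: cecaaedeb
Stack-based adjacent duplicate removal:
  Read 'c': push. Stack: c
  Read 'e': push. Stack: ce
  Read 'c': push. Stack: cec
  Read 'a': push. Stack: ceca
  Read 'a': matches stack top 'a' => pop. Stack: cec
  Read 'e': push. Stack: cece
  Read 'd': push. Stack: ceced
  Read 'e': push. Stack: cecede
  Read 'b': push. Stack: cecedeb
Final stack: "cecedeb" (length 7)

7


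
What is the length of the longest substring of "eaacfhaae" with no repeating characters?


Input: "eaacfhaae"
Sliding window (track last position of each char):
  Position 0 ('e'): window [0,0] length 1 -- new best
  Position 1 ('a'): window [0,1] length 2 -- new best
  Position 2 ('a'): repeat (last at 1), move window start to 2
  Position 2 ('a'): window [2,2] length 1
  Position 3 ('c'): window [2,3] length 2
  Position 4 ('f'): window [2,4] length 3 -- new best
  Position 5 ('h'): window [2,5] length 4 -- new best
  Position 6 ('a'): repeat (last at 2), move window start to 3
  Position 6 ('a'): window [3,6] length 4
  Position 7 ('a'): repeat (last at 6), move window start to 7
  Position 7 ('a'): window [7,7] length 1
  Position 8 ('e'): window [7,8] length 2
Longest substring with no repeats: "acfh" with length 4

4


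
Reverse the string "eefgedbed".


Input: eefgedbed
Reading characters right to left:
  Position 8: 'd'
  Position 7: 'e'
  Position 6: 'b'
  Position 5: 'd'
  Position 4: 'e'
  Position 3: 'g'
  Position 2: 'f'
  Position 1: 'e'
  Position 0: 'e'
Reversed: debdegfee

debdegfee


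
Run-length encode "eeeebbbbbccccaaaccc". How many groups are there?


Input: eeeebbbbbccccaaaccc
Scanning for consecutive runs:
  Group 1: 'e' x 4 (positions 0-3)
  Group 2: 'b' x 5 (positions 4-8)
  Group 3: 'c' x 4 (positions 9-12)
  Group 4: 'a' x 3 (positions 13-15)
  Group 5: 'c' x 3 (positions 16-18)
Total groups: 5

5


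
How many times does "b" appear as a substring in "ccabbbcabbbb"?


Searching for "b" in "ccabbbcabbbb"
Scanning each position:
  Position 0: "c" => no
  Position 1: "c" => no
  Position 2: "a" => no
  Position 3: "b" => MATCH
  Position 4: "b" => MATCH
  Position 5: "b" => MATCH
  Position 6: "c" => no
  Position 7: "a" => no
  Position 8: "b" => MATCH
  Position 9: "b" => MATCH
  Position 10: "b" => MATCH
  Position 11: "b" => MATCH
Total occurrences: 7

7


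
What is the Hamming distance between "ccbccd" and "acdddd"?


Comparing "ccbccd" and "acdddd" position by position:
  Position 0: 'c' vs 'a' => differ
  Position 1: 'c' vs 'c' => same
  Position 2: 'b' vs 'd' => differ
  Position 3: 'c' vs 'd' => differ
  Position 4: 'c' vs 'd' => differ
  Position 5: 'd' vs 'd' => same
Total differences (Hamming distance): 4

4


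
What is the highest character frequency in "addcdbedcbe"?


Input: addcdbedcbe
Character counts:
  'a': 1
  'b': 2
  'c': 2
  'd': 4
  'e': 2
Maximum frequency: 4

4


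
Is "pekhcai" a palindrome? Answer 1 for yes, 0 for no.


Input: pekhcai
Reversed: iachkep
  Compare pos 0 ('p') with pos 6 ('i'): MISMATCH
  Compare pos 1 ('e') with pos 5 ('a'): MISMATCH
  Compare pos 2 ('k') with pos 4 ('c'): MISMATCH
Result: not a palindrome

0


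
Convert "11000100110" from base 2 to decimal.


Input: "11000100110" in base 2
Positional expansion:
  Digit '1' (value 1) x 2^10 = 1024
  Digit '1' (value 1) x 2^9 = 512
  Digit '0' (value 0) x 2^8 = 0
  Digit '0' (value 0) x 2^7 = 0
  Digit '0' (value 0) x 2^6 = 0
  Digit '1' (value 1) x 2^5 = 32
  Digit '0' (value 0) x 2^4 = 0
  Digit '0' (value 0) x 2^3 = 0
  Digit '1' (value 1) x 2^2 = 4
  Digit '1' (value 1) x 2^1 = 2
  Digit '0' (value 0) x 2^0 = 0
Sum = 1574

1574


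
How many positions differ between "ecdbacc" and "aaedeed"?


Comparing "ecdbacc" and "aaedeed" position by position:
  Position 0: 'e' vs 'a' => DIFFER
  Position 1: 'c' vs 'a' => DIFFER
  Position 2: 'd' vs 'e' => DIFFER
  Position 3: 'b' vs 'd' => DIFFER
  Position 4: 'a' vs 'e' => DIFFER
  Position 5: 'c' vs 'e' => DIFFER
  Position 6: 'c' vs 'd' => DIFFER
Positions that differ: 7

7


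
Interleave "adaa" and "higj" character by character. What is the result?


Interleaving "adaa" and "higj":
  Position 0: 'a' from first, 'h' from second => "ah"
  Position 1: 'd' from first, 'i' from second => "di"
  Position 2: 'a' from first, 'g' from second => "ag"
  Position 3: 'a' from first, 'j' from second => "aj"
Result: ahdiagaj

ahdiagaj


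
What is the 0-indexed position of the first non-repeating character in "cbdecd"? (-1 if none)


Input: cbdecd
Character frequencies:
  'b': 1
  'c': 2
  'd': 2
  'e': 1
Scanning left to right for freq == 1:
  Position 0 ('c'): freq=2, skip
  Position 1 ('b'): unique! => answer = 1

1


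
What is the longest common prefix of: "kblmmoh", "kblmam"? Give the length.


Words: kblmmoh, kblmam
  Position 0: all 'k' => match
  Position 1: all 'b' => match
  Position 2: all 'l' => match
  Position 3: all 'm' => match
  Position 4: ('m', 'a') => mismatch, stop
LCP = "kblm" (length 4)

4


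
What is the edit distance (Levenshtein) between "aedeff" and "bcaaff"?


Computing edit distance: "aedeff" -> "bcaaff"
DP table:
           b    c    a    a    f    f
      0    1    2    3    4    5    6
  a   1    1    2    2    3    4    5
  e   2    2    2    3    3    4    5
  d   3    3    3    3    4    4    5
  e   4    4    4    4    4    5    5
  f   5    5    5    5    5    4    5
  f   6    6    6    6    6    5    4
Edit distance = dp[6][6] = 4

4


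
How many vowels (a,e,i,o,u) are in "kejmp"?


Input: kejmp
Checking each character:
  'k' at position 0: consonant
  'e' at position 1: vowel (running total: 1)
  'j' at position 2: consonant
  'm' at position 3: consonant
  'p' at position 4: consonant
Total vowels: 1

1


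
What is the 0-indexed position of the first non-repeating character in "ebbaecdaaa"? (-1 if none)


Input: ebbaecdaaa
Character frequencies:
  'a': 4
  'b': 2
  'c': 1
  'd': 1
  'e': 2
Scanning left to right for freq == 1:
  Position 0 ('e'): freq=2, skip
  Position 1 ('b'): freq=2, skip
  Position 2 ('b'): freq=2, skip
  Position 3 ('a'): freq=4, skip
  Position 4 ('e'): freq=2, skip
  Position 5 ('c'): unique! => answer = 5

5


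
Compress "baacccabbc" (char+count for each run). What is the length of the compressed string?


Input: baacccabbc
Runs:
  'b' x 1 => "b1"
  'a' x 2 => "a2"
  'c' x 3 => "c3"
  'a' x 1 => "a1"
  'b' x 2 => "b2"
  'c' x 1 => "c1"
Compressed: "b1a2c3a1b2c1"
Compressed length: 12

12


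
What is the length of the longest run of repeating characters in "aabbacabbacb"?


Input: "aabbacabbacb"
Scanning for longest run:
  Position 1 ('a'): continues run of 'a', length=2
  Position 2 ('b'): new char, reset run to 1
  Position 3 ('b'): continues run of 'b', length=2
  Position 4 ('a'): new char, reset run to 1
  Position 5 ('c'): new char, reset run to 1
  Position 6 ('a'): new char, reset run to 1
  Position 7 ('b'): new char, reset run to 1
  Position 8 ('b'): continues run of 'b', length=2
  Position 9 ('a'): new char, reset run to 1
  Position 10 ('c'): new char, reset run to 1
  Position 11 ('b'): new char, reset run to 1
Longest run: 'a' with length 2

2


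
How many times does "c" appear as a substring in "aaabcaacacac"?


Searching for "c" in "aaabcaacacac"
Scanning each position:
  Position 0: "a" => no
  Position 1: "a" => no
  Position 2: "a" => no
  Position 3: "b" => no
  Position 4: "c" => MATCH
  Position 5: "a" => no
  Position 6: "a" => no
  Position 7: "c" => MATCH
  Position 8: "a" => no
  Position 9: "c" => MATCH
  Position 10: "a" => no
  Position 11: "c" => MATCH
Total occurrences: 4

4


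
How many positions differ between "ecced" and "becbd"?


Comparing "ecced" and "becbd" position by position:
  Position 0: 'e' vs 'b' => DIFFER
  Position 1: 'c' vs 'e' => DIFFER
  Position 2: 'c' vs 'c' => same
  Position 3: 'e' vs 'b' => DIFFER
  Position 4: 'd' vs 'd' => same
Positions that differ: 3

3


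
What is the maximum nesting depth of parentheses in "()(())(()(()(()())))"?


Input: "()(())(()(()(()())))"
Tracking depth:
  Position 0 '(': depth becomes 1
  Position 1 ')': depth becomes 0
  Position 2 '(': depth becomes 1
  Position 3 '(': depth becomes 2
  Position 4 ')': depth becomes 1
  Position 5 ')': depth becomes 0
  Position 6 '(': depth becomes 1
  Position 7 '(': depth becomes 2
  Position 8 ')': depth becomes 1
  Position 9 '(': depth becomes 2
  Position 10 '(': depth becomes 3
  Position 11 ')': depth becomes 2
  Position 12 '(': depth becomes 3
  Position 13 '(': depth becomes 4
  Position 14 ')': depth becomes 3
  Position 15 '(': depth becomes 4
  Position 16 ')': depth becomes 3
  Position 17 ')': depth becomes 2
  Position 18 ')': depth becomes 1
  Position 19 ')': depth becomes 0
Maximum depth reached: 4

4


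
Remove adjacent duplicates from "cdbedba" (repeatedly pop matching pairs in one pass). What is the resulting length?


Input: cdbedba
Stack-based adjacent duplicate removal:
  Read 'c': push. Stack: c
  Read 'd': push. Stack: cd
  Read 'b': push. Stack: cdb
  Read 'e': push. Stack: cdbe
  Read 'd': push. Stack: cdbed
  Read 'b': push. Stack: cdbedb
  Read 'a': push. Stack: cdbedba
Final stack: "cdbedba" (length 7)

7


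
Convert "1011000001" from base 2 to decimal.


Input: "1011000001" in base 2
Positional expansion:
  Digit '1' (value 1) x 2^9 = 512
  Digit '0' (value 0) x 2^8 = 0
  Digit '1' (value 1) x 2^7 = 128
  Digit '1' (value 1) x 2^6 = 64
  Digit '0' (value 0) x 2^5 = 0
  Digit '0' (value 0) x 2^4 = 0
  Digit '0' (value 0) x 2^3 = 0
  Digit '0' (value 0) x 2^2 = 0
  Digit '0' (value 0) x 2^1 = 0
  Digit '1' (value 1) x 2^0 = 1
Sum = 705

705


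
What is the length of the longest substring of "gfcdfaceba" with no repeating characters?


Input: "gfcdfaceba"
Sliding window (track last position of each char):
  Position 0 ('g'): window [0,0] length 1 -- new best
  Position 1 ('f'): window [0,1] length 2 -- new best
  Position 2 ('c'): window [0,2] length 3 -- new best
  Position 3 ('d'): window [0,3] length 4 -- new best
  Position 4 ('f'): repeat (last at 1), move window start to 2
  Position 4 ('f'): window [2,4] length 3
  Position 5 ('a'): window [2,5] length 4
  Position 6 ('c'): repeat (last at 2), move window start to 3
  Position 6 ('c'): window [3,6] length 4
  Position 7 ('e'): window [3,7] length 5 -- new best
  Position 8 ('b'): window [3,8] length 6 -- new best
  Position 9 ('a'): repeat (last at 5), move window start to 6
  Position 9 ('a'): window [6,9] length 4
Longest substring with no repeats: "dfaceb" with length 6

6


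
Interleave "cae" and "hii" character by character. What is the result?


Interleaving "cae" and "hii":
  Position 0: 'c' from first, 'h' from second => "ch"
  Position 1: 'a' from first, 'i' from second => "ai"
  Position 2: 'e' from first, 'i' from second => "ei"
Result: chaiei

chaiei


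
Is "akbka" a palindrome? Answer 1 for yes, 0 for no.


Input: akbka
Reversed: akbka
  Compare pos 0 ('a') with pos 4 ('a'): match
  Compare pos 1 ('k') with pos 3 ('k'): match
Result: palindrome

1


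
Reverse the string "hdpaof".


Input: hdpaof
Reading characters right to left:
  Position 5: 'f'
  Position 4: 'o'
  Position 3: 'a'
  Position 2: 'p'
  Position 1: 'd'
  Position 0: 'h'
Reversed: foapdh

foapdh


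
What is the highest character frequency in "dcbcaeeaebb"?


Input: dcbcaeeaebb
Character counts:
  'a': 2
  'b': 3
  'c': 2
  'd': 1
  'e': 3
Maximum frequency: 3

3


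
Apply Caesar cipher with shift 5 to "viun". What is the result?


Caesar cipher: shift "viun" by 5
  'v' (pos 21) + 5 = pos 0 = 'a'
  'i' (pos 8) + 5 = pos 13 = 'n'
  'u' (pos 20) + 5 = pos 25 = 'z'
  'n' (pos 13) + 5 = pos 18 = 's'
Result: anzs

anzs


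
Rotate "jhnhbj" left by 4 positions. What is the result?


Input: "jhnhbj", rotate left by 4
First 4 characters: "jhnh"
Remaining characters: "bj"
Concatenate remaining + first: "bj" + "jhnh" = "bjjhnh"

bjjhnh


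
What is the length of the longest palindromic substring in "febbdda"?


Input: "febbdda"
Checking substrings for palindromes:
  [2:4] "bb" (len 2) => palindrome
  [4:6] "dd" (len 2) => palindrome
Longest palindromic substring: "bb" with length 2

2


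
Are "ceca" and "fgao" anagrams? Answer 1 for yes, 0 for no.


Strings: "ceca", "fgao"
Sorted first:  acce
Sorted second: afgo
Differ at position 1: 'c' vs 'f' => not anagrams

0


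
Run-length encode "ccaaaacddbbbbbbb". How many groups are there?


Input: ccaaaacddbbbbbbb
Scanning for consecutive runs:
  Group 1: 'c' x 2 (positions 0-1)
  Group 2: 'a' x 4 (positions 2-5)
  Group 3: 'c' x 1 (positions 6-6)
  Group 4: 'd' x 2 (positions 7-8)
  Group 5: 'b' x 7 (positions 9-15)
Total groups: 5

5


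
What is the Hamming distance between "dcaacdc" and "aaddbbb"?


Comparing "dcaacdc" and "aaddbbb" position by position:
  Position 0: 'd' vs 'a' => differ
  Position 1: 'c' vs 'a' => differ
  Position 2: 'a' vs 'd' => differ
  Position 3: 'a' vs 'd' => differ
  Position 4: 'c' vs 'b' => differ
  Position 5: 'd' vs 'b' => differ
  Position 6: 'c' vs 'b' => differ
Total differences (Hamming distance): 7

7


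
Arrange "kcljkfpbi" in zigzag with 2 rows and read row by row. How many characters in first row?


Zigzag "kcljkfpbi" into 2 rows:
Placing characters:
  'k' => row 0
  'c' => row 1
  'l' => row 0
  'j' => row 1
  'k' => row 0
  'f' => row 1
  'p' => row 0
  'b' => row 1
  'i' => row 0
Rows:
  Row 0: "klkpi"
  Row 1: "cjfb"
First row length: 5

5


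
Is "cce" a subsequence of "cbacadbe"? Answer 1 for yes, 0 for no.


Check if "cce" is a subsequence of "cbacadbe"
Greedy scan:
  Position 0 ('c'): matches sub[0] = 'c'
  Position 1 ('b'): no match needed
  Position 2 ('a'): no match needed
  Position 3 ('c'): matches sub[1] = 'c'
  Position 4 ('a'): no match needed
  Position 5 ('d'): no match needed
  Position 6 ('b'): no match needed
  Position 7 ('e'): matches sub[2] = 'e'
All 3 characters matched => is a subsequence

1


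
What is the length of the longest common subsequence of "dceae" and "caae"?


LCS of "dceae" and "caae"
DP table:
           c    a    a    e
      0    0    0    0    0
  d   0    0    0    0    0
  c   0    1    1    1    1
  e   0    1    1    1    2
  a   0    1    2    2    2
  e   0    1    2    2    3
LCS length = dp[5][4] = 3

3


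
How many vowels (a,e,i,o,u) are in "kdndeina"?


Input: kdndeina
Checking each character:
  'k' at position 0: consonant
  'd' at position 1: consonant
  'n' at position 2: consonant
  'd' at position 3: consonant
  'e' at position 4: vowel (running total: 1)
  'i' at position 5: vowel (running total: 2)
  'n' at position 6: consonant
  'a' at position 7: vowel (running total: 3)
Total vowels: 3

3


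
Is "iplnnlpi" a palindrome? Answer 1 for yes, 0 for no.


Input: iplnnlpi
Reversed: iplnnlpi
  Compare pos 0 ('i') with pos 7 ('i'): match
  Compare pos 1 ('p') with pos 6 ('p'): match
  Compare pos 2 ('l') with pos 5 ('l'): match
  Compare pos 3 ('n') with pos 4 ('n'): match
Result: palindrome

1


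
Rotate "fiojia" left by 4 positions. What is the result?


Input: "fiojia", rotate left by 4
First 4 characters: "fioj"
Remaining characters: "ia"
Concatenate remaining + first: "ia" + "fioj" = "iafioj"

iafioj


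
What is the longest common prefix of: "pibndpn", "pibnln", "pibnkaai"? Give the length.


Words: pibndpn, pibnln, pibnkaai
  Position 0: all 'p' => match
  Position 1: all 'i' => match
  Position 2: all 'b' => match
  Position 3: all 'n' => match
  Position 4: ('d', 'l', 'k') => mismatch, stop
LCP = "pibn" (length 4)

4


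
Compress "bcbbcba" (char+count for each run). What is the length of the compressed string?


Input: bcbbcba
Runs:
  'b' x 1 => "b1"
  'c' x 1 => "c1"
  'b' x 2 => "b2"
  'c' x 1 => "c1"
  'b' x 1 => "b1"
  'a' x 1 => "a1"
Compressed: "b1c1b2c1b1a1"
Compressed length: 12

12


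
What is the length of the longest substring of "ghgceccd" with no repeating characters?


Input: "ghgceccd"
Sliding window (track last position of each char):
  Position 0 ('g'): window [0,0] length 1 -- new best
  Position 1 ('h'): window [0,1] length 2 -- new best
  Position 2 ('g'): repeat (last at 0), move window start to 1
  Position 2 ('g'): window [1,2] length 2
  Position 3 ('c'): window [1,3] length 3 -- new best
  Position 4 ('e'): window [1,4] length 4 -- new best
  Position 5 ('c'): repeat (last at 3), move window start to 4
  Position 5 ('c'): window [4,5] length 2
  Position 6 ('c'): repeat (last at 5), move window start to 6
  Position 6 ('c'): window [6,6] length 1
  Position 7 ('d'): window [6,7] length 2
Longest substring with no repeats: "hgce" with length 4

4


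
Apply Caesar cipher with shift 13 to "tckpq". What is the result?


Caesar cipher: shift "tckpq" by 13
  't' (pos 19) + 13 = pos 6 = 'g'
  'c' (pos 2) + 13 = pos 15 = 'p'
  'k' (pos 10) + 13 = pos 23 = 'x'
  'p' (pos 15) + 13 = pos 2 = 'c'
  'q' (pos 16) + 13 = pos 3 = 'd'
Result: gpxcd

gpxcd


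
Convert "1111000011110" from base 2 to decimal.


Input: "1111000011110" in base 2
Positional expansion:
  Digit '1' (value 1) x 2^12 = 4096
  Digit '1' (value 1) x 2^11 = 2048
  Digit '1' (value 1) x 2^10 = 1024
  Digit '1' (value 1) x 2^9 = 512
  Digit '0' (value 0) x 2^8 = 0
  Digit '0' (value 0) x 2^7 = 0
  Digit '0' (value 0) x 2^6 = 0
  Digit '0' (value 0) x 2^5 = 0
  Digit '1' (value 1) x 2^4 = 16
  Digit '1' (value 1) x 2^3 = 8
  Digit '1' (value 1) x 2^2 = 4
  Digit '1' (value 1) x 2^1 = 2
  Digit '0' (value 0) x 2^0 = 0
Sum = 7710

7710


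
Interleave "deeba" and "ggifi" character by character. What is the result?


Interleaving "deeba" and "ggifi":
  Position 0: 'd' from first, 'g' from second => "dg"
  Position 1: 'e' from first, 'g' from second => "eg"
  Position 2: 'e' from first, 'i' from second => "ei"
  Position 3: 'b' from first, 'f' from second => "bf"
  Position 4: 'a' from first, 'i' from second => "ai"
Result: dgegeibfai

dgegeibfai


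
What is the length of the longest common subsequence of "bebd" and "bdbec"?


LCS of "bebd" and "bdbec"
DP table:
           b    d    b    e    c
      0    0    0    0    0    0
  b   0    1    1    1    1    1
  e   0    1    1    1    2    2
  b   0    1    1    2    2    2
  d   0    1    2    2    2    2
LCS length = dp[4][5] = 2

2


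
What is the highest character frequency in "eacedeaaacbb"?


Input: eacedeaaacbb
Character counts:
  'a': 4
  'b': 2
  'c': 2
  'd': 1
  'e': 3
Maximum frequency: 4

4


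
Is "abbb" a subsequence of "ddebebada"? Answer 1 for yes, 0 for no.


Check if "abbb" is a subsequence of "ddebebada"
Greedy scan:
  Position 0 ('d'): no match needed
  Position 1 ('d'): no match needed
  Position 2 ('e'): no match needed
  Position 3 ('b'): no match needed
  Position 4 ('e'): no match needed
  Position 5 ('b'): no match needed
  Position 6 ('a'): matches sub[0] = 'a'
  Position 7 ('d'): no match needed
  Position 8 ('a'): no match needed
Only matched 1/4 characters => not a subsequence

0


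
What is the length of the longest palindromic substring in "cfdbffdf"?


Input: "cfdbffdf"
Checking substrings for palindromes:
  [5:8] "fdf" (len 3) => palindrome
  [4:6] "ff" (len 2) => palindrome
Longest palindromic substring: "fdf" with length 3

3


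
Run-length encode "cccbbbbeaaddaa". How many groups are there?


Input: cccbbbbeaaddaa
Scanning for consecutive runs:
  Group 1: 'c' x 3 (positions 0-2)
  Group 2: 'b' x 4 (positions 3-6)
  Group 3: 'e' x 1 (positions 7-7)
  Group 4: 'a' x 2 (positions 8-9)
  Group 5: 'd' x 2 (positions 10-11)
  Group 6: 'a' x 2 (positions 12-13)
Total groups: 6

6


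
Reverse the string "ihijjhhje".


Input: ihijjhhje
Reading characters right to left:
  Position 8: 'e'
  Position 7: 'j'
  Position 6: 'h'
  Position 5: 'h'
  Position 4: 'j'
  Position 3: 'j'
  Position 2: 'i'
  Position 1: 'h'
  Position 0: 'i'
Reversed: ejhhjjihi

ejhhjjihi


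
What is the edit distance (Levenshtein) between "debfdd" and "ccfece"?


Computing edit distance: "debfdd" -> "ccfece"
DP table:
           c    c    f    e    c    e
      0    1    2    3    4    5    6
  d   1    1    2    3    4    5    6
  e   2    2    2    3    3    4    5
  b   3    3    3    3    4    4    5
  f   4    4    4    3    4    5    5
  d   5    5    5    4    4    5    6
  d   6    6    6    5    5    5    6
Edit distance = dp[6][6] = 6

6


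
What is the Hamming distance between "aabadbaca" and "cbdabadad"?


Comparing "aabadbaca" and "cbdabadad" position by position:
  Position 0: 'a' vs 'c' => differ
  Position 1: 'a' vs 'b' => differ
  Position 2: 'b' vs 'd' => differ
  Position 3: 'a' vs 'a' => same
  Position 4: 'd' vs 'b' => differ
  Position 5: 'b' vs 'a' => differ
  Position 6: 'a' vs 'd' => differ
  Position 7: 'c' vs 'a' => differ
  Position 8: 'a' vs 'd' => differ
Total differences (Hamming distance): 8

8


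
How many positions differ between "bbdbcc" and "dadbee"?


Comparing "bbdbcc" and "dadbee" position by position:
  Position 0: 'b' vs 'd' => DIFFER
  Position 1: 'b' vs 'a' => DIFFER
  Position 2: 'd' vs 'd' => same
  Position 3: 'b' vs 'b' => same
  Position 4: 'c' vs 'e' => DIFFER
  Position 5: 'c' vs 'e' => DIFFER
Positions that differ: 4

4


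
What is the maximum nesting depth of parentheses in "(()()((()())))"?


Input: "(()()((()())))"
Tracking depth:
  Position 0 '(': depth becomes 1
  Position 1 '(': depth becomes 2
  Position 2 ')': depth becomes 1
  Position 3 '(': depth becomes 2
  Position 4 ')': depth becomes 1
  Position 5 '(': depth becomes 2
  Position 6 '(': depth becomes 3
  Position 7 '(': depth becomes 4
  Position 8 ')': depth becomes 3
  Position 9 '(': depth becomes 4
  Position 10 ')': depth becomes 3
  Position 11 ')': depth becomes 2
  Position 12 ')': depth becomes 1
  Position 13 ')': depth becomes 0
Maximum depth reached: 4

4


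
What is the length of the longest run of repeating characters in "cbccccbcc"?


Input: "cbccccbcc"
Scanning for longest run:
  Position 1 ('b'): new char, reset run to 1
  Position 2 ('c'): new char, reset run to 1
  Position 3 ('c'): continues run of 'c', length=2
  Position 4 ('c'): continues run of 'c', length=3
  Position 5 ('c'): continues run of 'c', length=4
  Position 6 ('b'): new char, reset run to 1
  Position 7 ('c'): new char, reset run to 1
  Position 8 ('c'): continues run of 'c', length=2
Longest run: 'c' with length 4

4


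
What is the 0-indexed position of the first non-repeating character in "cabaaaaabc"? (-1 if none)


Input: cabaaaaabc
Character frequencies:
  'a': 6
  'b': 2
  'c': 2
Scanning left to right for freq == 1:
  Position 0 ('c'): freq=2, skip
  Position 1 ('a'): freq=6, skip
  Position 2 ('b'): freq=2, skip
  Position 3 ('a'): freq=6, skip
  Position 4 ('a'): freq=6, skip
  Position 5 ('a'): freq=6, skip
  Position 6 ('a'): freq=6, skip
  Position 7 ('a'): freq=6, skip
  Position 8 ('b'): freq=2, skip
  Position 9 ('c'): freq=2, skip
  No unique character found => answer = -1

-1


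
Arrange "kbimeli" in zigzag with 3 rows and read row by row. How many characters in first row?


Zigzag "kbimeli" into 3 rows:
Placing characters:
  'k' => row 0
  'b' => row 1
  'i' => row 2
  'm' => row 1
  'e' => row 0
  'l' => row 1
  'i' => row 2
Rows:
  Row 0: "ke"
  Row 1: "bml"
  Row 2: "ii"
First row length: 2

2


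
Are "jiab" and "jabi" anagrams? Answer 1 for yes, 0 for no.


Strings: "jiab", "jabi"
Sorted first:  abij
Sorted second: abij
Sorted forms match => anagrams

1


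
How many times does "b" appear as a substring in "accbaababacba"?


Searching for "b" in "accbaababacba"
Scanning each position:
  Position 0: "a" => no
  Position 1: "c" => no
  Position 2: "c" => no
  Position 3: "b" => MATCH
  Position 4: "a" => no
  Position 5: "a" => no
  Position 6: "b" => MATCH
  Position 7: "a" => no
  Position 8: "b" => MATCH
  Position 9: "a" => no
  Position 10: "c" => no
  Position 11: "b" => MATCH
  Position 12: "a" => no
Total occurrences: 4

4


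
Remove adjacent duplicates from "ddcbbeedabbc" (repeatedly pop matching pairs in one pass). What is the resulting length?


Input: ddcbbeedabbc
Stack-based adjacent duplicate removal:
  Read 'd': push. Stack: d
  Read 'd': matches stack top 'd' => pop. Stack: (empty)
  Read 'c': push. Stack: c
  Read 'b': push. Stack: cb
  Read 'b': matches stack top 'b' => pop. Stack: c
  Read 'e': push. Stack: ce
  Read 'e': matches stack top 'e' => pop. Stack: c
  Read 'd': push. Stack: cd
  Read 'a': push. Stack: cda
  Read 'b': push. Stack: cdab
  Read 'b': matches stack top 'b' => pop. Stack: cda
  Read 'c': push. Stack: cdac
Final stack: "cdac" (length 4)

4


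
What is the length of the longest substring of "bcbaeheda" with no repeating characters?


Input: "bcbaeheda"
Sliding window (track last position of each char):
  Position 0 ('b'): window [0,0] length 1 -- new best
  Position 1 ('c'): window [0,1] length 2 -- new best
  Position 2 ('b'): repeat (last at 0), move window start to 1
  Position 2 ('b'): window [1,2] length 2
  Position 3 ('a'): window [1,3] length 3 -- new best
  Position 4 ('e'): window [1,4] length 4 -- new best
  Position 5 ('h'): window [1,5] length 5 -- new best
  Position 6 ('e'): repeat (last at 4), move window start to 5
  Position 6 ('e'): window [5,6] length 2
  Position 7 ('d'): window [5,7] length 3
  Position 8 ('a'): window [5,8] length 4
Longest substring with no repeats: "cbaeh" with length 5

5


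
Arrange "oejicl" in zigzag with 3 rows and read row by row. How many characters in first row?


Zigzag "oejicl" into 3 rows:
Placing characters:
  'o' => row 0
  'e' => row 1
  'j' => row 2
  'i' => row 1
  'c' => row 0
  'l' => row 1
Rows:
  Row 0: "oc"
  Row 1: "eil"
  Row 2: "j"
First row length: 2

2


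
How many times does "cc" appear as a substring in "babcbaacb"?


Searching for "cc" in "babcbaacb"
Scanning each position:
  Position 0: "ba" => no
  Position 1: "ab" => no
  Position 2: "bc" => no
  Position 3: "cb" => no
  Position 4: "ba" => no
  Position 5: "aa" => no
  Position 6: "ac" => no
  Position 7: "cb" => no
Total occurrences: 0

0


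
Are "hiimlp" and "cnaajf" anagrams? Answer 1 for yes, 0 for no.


Strings: "hiimlp", "cnaajf"
Sorted first:  hiilmp
Sorted second: aacfjn
Differ at position 0: 'h' vs 'a' => not anagrams

0


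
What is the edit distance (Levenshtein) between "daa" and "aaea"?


Computing edit distance: "daa" -> "aaea"
DP table:
           a    a    e    a
      0    1    2    3    4
  d   1    1    2    3    4
  a   2    1    1    2    3
  a   3    2    1    2    2
Edit distance = dp[3][4] = 2

2


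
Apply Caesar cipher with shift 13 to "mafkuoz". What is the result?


Caesar cipher: shift "mafkuoz" by 13
  'm' (pos 12) + 13 = pos 25 = 'z'
  'a' (pos 0) + 13 = pos 13 = 'n'
  'f' (pos 5) + 13 = pos 18 = 's'
  'k' (pos 10) + 13 = pos 23 = 'x'
  'u' (pos 20) + 13 = pos 7 = 'h'
  'o' (pos 14) + 13 = pos 1 = 'b'
  'z' (pos 25) + 13 = pos 12 = 'm'
Result: znsxhbm

znsxhbm


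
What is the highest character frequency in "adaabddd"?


Input: adaabddd
Character counts:
  'a': 3
  'b': 1
  'd': 4
Maximum frequency: 4

4


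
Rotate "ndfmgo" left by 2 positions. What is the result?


Input: "ndfmgo", rotate left by 2
First 2 characters: "nd"
Remaining characters: "fmgo"
Concatenate remaining + first: "fmgo" + "nd" = "fmgond"

fmgond


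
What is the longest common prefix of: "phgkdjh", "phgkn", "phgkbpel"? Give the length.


Words: phgkdjh, phgkn, phgkbpel
  Position 0: all 'p' => match
  Position 1: all 'h' => match
  Position 2: all 'g' => match
  Position 3: all 'k' => match
  Position 4: ('d', 'n', 'b') => mismatch, stop
LCP = "phgk" (length 4)

4


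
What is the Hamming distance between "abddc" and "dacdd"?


Comparing "abddc" and "dacdd" position by position:
  Position 0: 'a' vs 'd' => differ
  Position 1: 'b' vs 'a' => differ
  Position 2: 'd' vs 'c' => differ
  Position 3: 'd' vs 'd' => same
  Position 4: 'c' vs 'd' => differ
Total differences (Hamming distance): 4

4


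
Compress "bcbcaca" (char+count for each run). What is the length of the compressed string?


Input: bcbcaca
Runs:
  'b' x 1 => "b1"
  'c' x 1 => "c1"
  'b' x 1 => "b1"
  'c' x 1 => "c1"
  'a' x 1 => "a1"
  'c' x 1 => "c1"
  'a' x 1 => "a1"
Compressed: "b1c1b1c1a1c1a1"
Compressed length: 14

14


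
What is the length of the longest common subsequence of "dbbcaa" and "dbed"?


LCS of "dbbcaa" and "dbed"
DP table:
           d    b    e    d
      0    0    0    0    0
  d   0    1    1    1    1
  b   0    1    2    2    2
  b   0    1    2    2    2
  c   0    1    2    2    2
  a   0    1    2    2    2
  a   0    1    2    2    2
LCS length = dp[6][4] = 2

2


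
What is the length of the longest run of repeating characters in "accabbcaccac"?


Input: "accabbcaccac"
Scanning for longest run:
  Position 1 ('c'): new char, reset run to 1
  Position 2 ('c'): continues run of 'c', length=2
  Position 3 ('a'): new char, reset run to 1
  Position 4 ('b'): new char, reset run to 1
  Position 5 ('b'): continues run of 'b', length=2
  Position 6 ('c'): new char, reset run to 1
  Position 7 ('a'): new char, reset run to 1
  Position 8 ('c'): new char, reset run to 1
  Position 9 ('c'): continues run of 'c', length=2
  Position 10 ('a'): new char, reset run to 1
  Position 11 ('c'): new char, reset run to 1
Longest run: 'c' with length 2

2


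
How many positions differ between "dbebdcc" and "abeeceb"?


Comparing "dbebdcc" and "abeeceb" position by position:
  Position 0: 'd' vs 'a' => DIFFER
  Position 1: 'b' vs 'b' => same
  Position 2: 'e' vs 'e' => same
  Position 3: 'b' vs 'e' => DIFFER
  Position 4: 'd' vs 'c' => DIFFER
  Position 5: 'c' vs 'e' => DIFFER
  Position 6: 'c' vs 'b' => DIFFER
Positions that differ: 5

5


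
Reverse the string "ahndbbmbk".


Input: ahndbbmbk
Reading characters right to left:
  Position 8: 'k'
  Position 7: 'b'
  Position 6: 'm'
  Position 5: 'b'
  Position 4: 'b'
  Position 3: 'd'
  Position 2: 'n'
  Position 1: 'h'
  Position 0: 'a'
Reversed: kbmbbdnha

kbmbbdnha


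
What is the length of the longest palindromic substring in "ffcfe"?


Input: "ffcfe"
Checking substrings for palindromes:
  [1:4] "fcf" (len 3) => palindrome
  [0:2] "ff" (len 2) => palindrome
Longest palindromic substring: "fcf" with length 3

3


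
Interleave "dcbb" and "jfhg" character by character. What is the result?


Interleaving "dcbb" and "jfhg":
  Position 0: 'd' from first, 'j' from second => "dj"
  Position 1: 'c' from first, 'f' from second => "cf"
  Position 2: 'b' from first, 'h' from second => "bh"
  Position 3: 'b' from first, 'g' from second => "bg"
Result: djcfbhbg

djcfbhbg
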